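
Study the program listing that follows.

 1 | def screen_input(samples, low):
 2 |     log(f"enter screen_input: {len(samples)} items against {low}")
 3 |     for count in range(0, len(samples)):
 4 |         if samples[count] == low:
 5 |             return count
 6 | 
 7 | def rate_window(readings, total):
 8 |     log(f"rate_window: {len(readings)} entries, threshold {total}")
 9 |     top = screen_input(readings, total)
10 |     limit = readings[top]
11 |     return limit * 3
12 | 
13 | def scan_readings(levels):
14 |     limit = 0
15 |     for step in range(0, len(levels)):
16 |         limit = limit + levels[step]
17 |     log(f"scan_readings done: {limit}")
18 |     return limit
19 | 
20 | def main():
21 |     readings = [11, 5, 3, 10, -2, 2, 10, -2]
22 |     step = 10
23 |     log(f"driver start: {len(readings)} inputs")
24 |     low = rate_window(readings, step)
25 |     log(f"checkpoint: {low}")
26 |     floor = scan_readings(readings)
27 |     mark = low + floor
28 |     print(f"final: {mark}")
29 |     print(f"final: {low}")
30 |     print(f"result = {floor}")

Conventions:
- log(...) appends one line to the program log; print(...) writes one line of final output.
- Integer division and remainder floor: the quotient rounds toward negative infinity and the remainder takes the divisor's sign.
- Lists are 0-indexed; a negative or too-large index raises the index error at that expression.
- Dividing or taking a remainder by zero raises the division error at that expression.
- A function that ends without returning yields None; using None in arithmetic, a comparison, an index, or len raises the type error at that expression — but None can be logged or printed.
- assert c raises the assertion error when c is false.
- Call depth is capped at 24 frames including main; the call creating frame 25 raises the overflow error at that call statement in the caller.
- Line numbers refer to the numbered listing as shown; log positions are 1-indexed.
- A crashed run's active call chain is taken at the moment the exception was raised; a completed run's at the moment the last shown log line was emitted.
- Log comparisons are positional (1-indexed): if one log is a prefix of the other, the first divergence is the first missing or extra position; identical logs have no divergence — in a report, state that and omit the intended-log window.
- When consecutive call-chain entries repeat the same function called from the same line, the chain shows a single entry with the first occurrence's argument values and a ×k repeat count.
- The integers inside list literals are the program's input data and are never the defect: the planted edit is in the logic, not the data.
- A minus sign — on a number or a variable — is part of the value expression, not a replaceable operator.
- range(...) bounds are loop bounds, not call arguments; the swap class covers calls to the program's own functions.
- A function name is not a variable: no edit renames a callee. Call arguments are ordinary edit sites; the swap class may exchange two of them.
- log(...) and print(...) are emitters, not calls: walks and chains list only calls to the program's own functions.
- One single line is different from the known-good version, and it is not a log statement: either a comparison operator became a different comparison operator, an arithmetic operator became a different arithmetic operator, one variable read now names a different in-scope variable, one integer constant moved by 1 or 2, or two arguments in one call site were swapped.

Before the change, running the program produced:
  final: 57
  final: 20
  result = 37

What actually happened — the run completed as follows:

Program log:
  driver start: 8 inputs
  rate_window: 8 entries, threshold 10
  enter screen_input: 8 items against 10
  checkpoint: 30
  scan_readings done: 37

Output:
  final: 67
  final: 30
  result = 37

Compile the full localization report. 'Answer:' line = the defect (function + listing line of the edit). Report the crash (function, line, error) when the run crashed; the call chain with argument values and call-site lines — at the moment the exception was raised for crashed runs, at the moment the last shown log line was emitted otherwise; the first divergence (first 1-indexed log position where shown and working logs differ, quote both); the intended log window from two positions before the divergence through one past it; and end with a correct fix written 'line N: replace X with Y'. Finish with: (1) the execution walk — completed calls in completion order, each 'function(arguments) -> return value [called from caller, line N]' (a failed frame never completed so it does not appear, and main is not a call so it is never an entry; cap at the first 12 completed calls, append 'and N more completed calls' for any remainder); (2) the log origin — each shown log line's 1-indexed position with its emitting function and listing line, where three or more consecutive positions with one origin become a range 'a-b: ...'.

Answer: the defect is in rate_window at line 11.
The tell: The earliest visible damage is log position 4 — 'checkpoint: 30' rather than the intended 'checkpoint: 20'.
Call chain: main -> scan_readings([11, 5, 3, 10, -2, 2, 10, -2]) (called at line 26).
First divergence: position 4; shown 'checkpoint: 30' vs intended 'checkpoint: 20'.
Intended log window:
  2: rate_window: 8 entries, threshold 10
  3: enter screen_input: 8 items against 10
  4: checkpoint: 20
  5: scan_readings done: 37
Execution walk:
  screen_input([11, 5, 3, 10, -2, 2, 10, -2], 10) -> 3  [called from rate_window, line 9]
  rate_window([11, 5, 3, 10, -2, 2, 10, -2], 10) -> 30  [called from main, line 24]
  scan_readings([11, 5, 3, 10, -2, 2, 10, -2]) -> 37  [called from main, line 26]
Log origin:
  1: emitted by main (line 23)
  2: emitted by rate_window (line 8)
  3: emitted by screen_input (line 2)
  4: emitted by main (line 25)
  5: emitted by scan_readings (line 17)
A correct fix: line 11: replace `3` with `2`.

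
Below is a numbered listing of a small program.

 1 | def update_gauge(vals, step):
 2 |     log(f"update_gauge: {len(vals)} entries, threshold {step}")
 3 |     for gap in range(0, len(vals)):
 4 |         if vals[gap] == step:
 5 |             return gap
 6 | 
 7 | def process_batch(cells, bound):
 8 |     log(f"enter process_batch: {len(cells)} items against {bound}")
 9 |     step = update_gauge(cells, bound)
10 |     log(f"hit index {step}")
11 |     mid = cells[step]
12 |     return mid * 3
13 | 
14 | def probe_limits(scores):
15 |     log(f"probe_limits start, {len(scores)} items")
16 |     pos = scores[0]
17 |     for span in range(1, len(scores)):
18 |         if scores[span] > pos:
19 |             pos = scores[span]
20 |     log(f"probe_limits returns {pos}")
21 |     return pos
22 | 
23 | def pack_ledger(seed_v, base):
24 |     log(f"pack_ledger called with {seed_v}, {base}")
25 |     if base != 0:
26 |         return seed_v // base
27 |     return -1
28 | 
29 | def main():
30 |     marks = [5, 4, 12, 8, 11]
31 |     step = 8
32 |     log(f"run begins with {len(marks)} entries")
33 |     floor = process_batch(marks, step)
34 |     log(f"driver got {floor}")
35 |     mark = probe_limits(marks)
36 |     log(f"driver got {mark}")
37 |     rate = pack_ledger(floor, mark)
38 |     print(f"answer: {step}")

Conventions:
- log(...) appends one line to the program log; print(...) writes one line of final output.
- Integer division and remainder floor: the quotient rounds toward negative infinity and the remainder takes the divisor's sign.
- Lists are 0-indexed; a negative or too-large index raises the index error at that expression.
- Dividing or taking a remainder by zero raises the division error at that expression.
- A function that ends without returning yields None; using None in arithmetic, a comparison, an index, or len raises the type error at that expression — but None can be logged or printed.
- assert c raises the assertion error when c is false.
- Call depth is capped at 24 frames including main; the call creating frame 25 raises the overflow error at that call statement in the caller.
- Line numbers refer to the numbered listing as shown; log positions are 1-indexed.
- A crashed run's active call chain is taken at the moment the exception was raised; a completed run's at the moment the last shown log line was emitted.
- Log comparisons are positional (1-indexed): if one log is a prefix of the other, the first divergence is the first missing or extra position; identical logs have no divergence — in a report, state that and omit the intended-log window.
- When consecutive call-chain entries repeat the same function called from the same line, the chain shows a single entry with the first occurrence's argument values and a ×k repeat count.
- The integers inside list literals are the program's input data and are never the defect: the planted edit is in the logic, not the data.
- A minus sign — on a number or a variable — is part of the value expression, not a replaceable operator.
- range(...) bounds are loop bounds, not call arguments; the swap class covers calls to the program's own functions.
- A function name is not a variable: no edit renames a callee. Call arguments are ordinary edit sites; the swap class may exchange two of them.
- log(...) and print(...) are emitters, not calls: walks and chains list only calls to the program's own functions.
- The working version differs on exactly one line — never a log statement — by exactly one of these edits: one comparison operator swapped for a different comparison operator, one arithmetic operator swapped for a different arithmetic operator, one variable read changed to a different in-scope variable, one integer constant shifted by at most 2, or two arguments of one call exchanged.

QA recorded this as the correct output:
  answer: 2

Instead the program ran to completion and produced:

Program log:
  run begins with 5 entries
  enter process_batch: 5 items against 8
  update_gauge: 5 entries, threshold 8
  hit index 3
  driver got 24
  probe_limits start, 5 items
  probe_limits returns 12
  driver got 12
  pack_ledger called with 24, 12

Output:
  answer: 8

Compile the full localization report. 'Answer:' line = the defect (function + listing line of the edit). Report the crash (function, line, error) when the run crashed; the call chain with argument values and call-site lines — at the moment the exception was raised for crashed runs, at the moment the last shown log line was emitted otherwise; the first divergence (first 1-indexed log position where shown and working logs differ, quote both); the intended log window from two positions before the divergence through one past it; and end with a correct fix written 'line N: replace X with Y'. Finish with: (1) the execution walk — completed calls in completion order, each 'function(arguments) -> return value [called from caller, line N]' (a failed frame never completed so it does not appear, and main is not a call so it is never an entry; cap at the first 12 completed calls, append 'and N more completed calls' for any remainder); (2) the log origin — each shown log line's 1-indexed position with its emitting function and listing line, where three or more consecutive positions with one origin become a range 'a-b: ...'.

Answer: the defect is in main at line 38.
Key observation: No log line changed; the fault shows up purely in the output.
Call chain: main -> pack_ledger(24, 12) (called at line 37).
First divergence: none — the logs agree in full.
Execution walk:
  update_gauge([5, 4, 12, 8, 11], 8) -> 3  [called from process_batch, line 9]
  process_batch([5, 4, 12, 8, 11], 8) -> 24  [called from main, line 33]
  probe_limits([5, 4, 12, 8, 11]) -> 12  [called from main, line 35]
  pack_ledger(24, 12) -> 2  [called from main, line 37]
Log origins:
  1: from main, line 32
  2: from process_batch, line 8
  3: from update_gauge, line 2
  4: from process_batch, line 10
  5: from main, line 34
  6: from probe_limits, line 15
  7: from probe_limits, line 20
  8: from main, line 36
  9: from pack_ledger, line 24
A correct fix: line 38: replace `step` with `rate`.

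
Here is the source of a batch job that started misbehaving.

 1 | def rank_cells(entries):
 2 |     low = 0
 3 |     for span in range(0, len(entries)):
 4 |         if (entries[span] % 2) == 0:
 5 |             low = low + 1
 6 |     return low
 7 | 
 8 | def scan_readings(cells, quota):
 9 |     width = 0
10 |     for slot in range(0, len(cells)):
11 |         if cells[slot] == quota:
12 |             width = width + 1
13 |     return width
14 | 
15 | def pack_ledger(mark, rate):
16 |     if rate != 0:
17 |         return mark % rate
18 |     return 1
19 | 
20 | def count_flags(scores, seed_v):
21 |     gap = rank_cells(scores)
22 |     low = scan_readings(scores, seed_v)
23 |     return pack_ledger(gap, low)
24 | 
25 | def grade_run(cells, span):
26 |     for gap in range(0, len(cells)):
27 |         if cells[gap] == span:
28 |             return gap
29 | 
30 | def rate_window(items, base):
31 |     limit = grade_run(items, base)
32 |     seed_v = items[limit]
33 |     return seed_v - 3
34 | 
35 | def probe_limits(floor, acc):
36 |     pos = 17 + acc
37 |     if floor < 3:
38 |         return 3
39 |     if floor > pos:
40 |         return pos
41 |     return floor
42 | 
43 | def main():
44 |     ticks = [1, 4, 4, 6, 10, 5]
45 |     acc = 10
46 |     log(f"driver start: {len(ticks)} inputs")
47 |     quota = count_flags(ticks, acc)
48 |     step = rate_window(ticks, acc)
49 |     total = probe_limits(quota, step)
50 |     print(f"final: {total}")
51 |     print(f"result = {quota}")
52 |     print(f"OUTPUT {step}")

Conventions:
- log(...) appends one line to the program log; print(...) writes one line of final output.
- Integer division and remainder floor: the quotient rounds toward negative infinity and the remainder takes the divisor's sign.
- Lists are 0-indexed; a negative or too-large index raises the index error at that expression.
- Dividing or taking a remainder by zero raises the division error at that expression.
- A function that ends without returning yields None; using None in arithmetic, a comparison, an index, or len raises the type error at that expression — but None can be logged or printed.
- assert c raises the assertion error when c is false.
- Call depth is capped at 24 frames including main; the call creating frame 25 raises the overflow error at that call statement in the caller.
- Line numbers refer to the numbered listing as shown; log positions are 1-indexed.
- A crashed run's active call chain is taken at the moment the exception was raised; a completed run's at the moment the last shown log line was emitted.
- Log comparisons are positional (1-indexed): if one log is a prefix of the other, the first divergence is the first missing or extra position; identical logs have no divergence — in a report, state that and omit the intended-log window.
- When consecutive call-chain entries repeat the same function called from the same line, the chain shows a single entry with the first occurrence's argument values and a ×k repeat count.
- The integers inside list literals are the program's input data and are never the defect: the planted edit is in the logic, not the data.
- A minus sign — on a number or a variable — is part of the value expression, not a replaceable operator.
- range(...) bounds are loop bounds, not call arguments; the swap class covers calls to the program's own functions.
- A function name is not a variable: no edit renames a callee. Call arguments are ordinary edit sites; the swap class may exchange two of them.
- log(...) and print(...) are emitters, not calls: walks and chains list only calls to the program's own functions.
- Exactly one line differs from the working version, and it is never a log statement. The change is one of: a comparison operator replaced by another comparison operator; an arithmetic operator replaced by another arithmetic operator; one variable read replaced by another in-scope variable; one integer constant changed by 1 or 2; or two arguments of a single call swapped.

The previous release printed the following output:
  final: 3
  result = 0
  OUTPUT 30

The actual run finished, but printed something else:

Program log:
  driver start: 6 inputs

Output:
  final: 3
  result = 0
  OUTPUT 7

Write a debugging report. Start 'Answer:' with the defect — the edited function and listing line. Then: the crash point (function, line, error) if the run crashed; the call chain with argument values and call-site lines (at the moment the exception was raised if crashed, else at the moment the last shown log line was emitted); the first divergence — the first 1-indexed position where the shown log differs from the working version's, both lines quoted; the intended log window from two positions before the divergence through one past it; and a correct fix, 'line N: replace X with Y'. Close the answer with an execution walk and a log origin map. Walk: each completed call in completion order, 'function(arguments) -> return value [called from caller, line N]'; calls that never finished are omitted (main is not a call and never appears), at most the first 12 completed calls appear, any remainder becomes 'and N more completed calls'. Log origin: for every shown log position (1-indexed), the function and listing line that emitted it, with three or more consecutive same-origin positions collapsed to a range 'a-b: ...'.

Answer: the defect is in rate_window at line 33.
Key fact: The two runs log identically and part ways only at the printed values.
Call chain: main.
First divergence: none; the two logs match at every position.
Execution walk:
  rank_cells([1, 4, 4, 6, 10, 5]) -> 4  [called from count_flags, line 21]
  scan_readings([1, 4, 4, 6, 10, 5], 10) -> 1  [called from count_flags, line 22]
  pack_ledger(4, 1) -> 0  [called from count_flags, line 23]
  count_flags([1, 4, 4, 6, 10, 5], 10) -> 0  [called from main, line 47]
  grade_run([1, 4, 4, 6, 10, 5], 10) -> 4  [called from rate_window, line 31]
  rate_window([1, 4, 4, 6, 10, 5], 10) -> 7  [called from main, line 48]
  probe_limits(0, 7) -> 3  [called from main, line 49]
Log line origins:
  1: logged in main at line 46
A correct fix: line 33: replace `-` with `*`.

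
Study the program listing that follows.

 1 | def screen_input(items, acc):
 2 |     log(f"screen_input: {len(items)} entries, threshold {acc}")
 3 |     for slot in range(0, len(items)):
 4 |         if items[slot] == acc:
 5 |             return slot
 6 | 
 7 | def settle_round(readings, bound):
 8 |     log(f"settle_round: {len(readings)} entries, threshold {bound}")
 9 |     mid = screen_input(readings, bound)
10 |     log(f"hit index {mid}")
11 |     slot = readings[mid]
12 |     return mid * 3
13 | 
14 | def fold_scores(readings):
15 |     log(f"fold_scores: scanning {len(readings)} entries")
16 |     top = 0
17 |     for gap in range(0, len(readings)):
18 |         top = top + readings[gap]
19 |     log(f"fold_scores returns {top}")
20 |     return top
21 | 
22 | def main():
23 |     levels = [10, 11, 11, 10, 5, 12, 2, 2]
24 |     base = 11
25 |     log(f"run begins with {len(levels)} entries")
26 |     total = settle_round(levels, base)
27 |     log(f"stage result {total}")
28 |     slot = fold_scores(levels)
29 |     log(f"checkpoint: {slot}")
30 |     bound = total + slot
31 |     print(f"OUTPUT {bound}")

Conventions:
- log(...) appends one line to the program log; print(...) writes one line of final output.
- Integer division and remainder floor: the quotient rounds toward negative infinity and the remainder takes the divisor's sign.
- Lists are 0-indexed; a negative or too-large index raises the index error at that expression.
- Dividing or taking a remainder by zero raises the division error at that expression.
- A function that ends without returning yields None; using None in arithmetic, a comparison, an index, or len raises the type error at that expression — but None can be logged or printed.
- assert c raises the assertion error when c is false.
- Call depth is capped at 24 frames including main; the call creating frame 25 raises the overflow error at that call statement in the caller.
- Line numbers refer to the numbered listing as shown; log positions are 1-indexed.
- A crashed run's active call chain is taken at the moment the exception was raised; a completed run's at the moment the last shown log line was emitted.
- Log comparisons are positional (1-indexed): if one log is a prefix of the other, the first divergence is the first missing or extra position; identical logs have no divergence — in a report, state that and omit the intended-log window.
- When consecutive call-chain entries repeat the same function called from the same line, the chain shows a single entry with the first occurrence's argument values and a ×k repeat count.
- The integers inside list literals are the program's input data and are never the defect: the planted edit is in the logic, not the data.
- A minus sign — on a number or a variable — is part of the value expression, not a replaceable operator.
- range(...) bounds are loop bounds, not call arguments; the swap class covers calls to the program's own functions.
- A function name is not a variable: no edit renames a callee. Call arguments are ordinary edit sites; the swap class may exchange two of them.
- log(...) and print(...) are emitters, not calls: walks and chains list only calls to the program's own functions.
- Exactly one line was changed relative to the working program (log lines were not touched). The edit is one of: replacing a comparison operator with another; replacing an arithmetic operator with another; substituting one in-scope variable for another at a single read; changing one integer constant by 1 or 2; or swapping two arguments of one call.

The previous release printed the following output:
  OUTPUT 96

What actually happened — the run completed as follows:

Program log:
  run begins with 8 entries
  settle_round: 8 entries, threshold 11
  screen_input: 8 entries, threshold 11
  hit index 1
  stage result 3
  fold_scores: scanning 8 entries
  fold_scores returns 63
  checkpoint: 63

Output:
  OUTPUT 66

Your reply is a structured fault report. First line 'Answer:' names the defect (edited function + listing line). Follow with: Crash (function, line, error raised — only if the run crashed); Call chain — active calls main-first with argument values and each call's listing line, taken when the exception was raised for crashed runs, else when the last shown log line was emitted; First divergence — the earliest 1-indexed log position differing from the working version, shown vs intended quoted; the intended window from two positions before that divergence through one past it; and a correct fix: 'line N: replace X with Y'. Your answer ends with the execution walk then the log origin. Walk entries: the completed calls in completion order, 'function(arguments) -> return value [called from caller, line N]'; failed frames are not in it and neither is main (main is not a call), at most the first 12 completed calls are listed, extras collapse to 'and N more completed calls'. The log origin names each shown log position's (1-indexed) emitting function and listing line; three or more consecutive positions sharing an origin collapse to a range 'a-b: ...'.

Answer: the defect is in settle_round at line 12.
The tell: Log line 5 is where behavior first shows: 'stage result 3' appears instead of 'stage result 33'.
Call chain: main.
First divergence: position 5 — shown 'stage result 3', intended 'stage result 33'.
Intended log window:
  3: screen_input: 8 entries, threshold 11
  4: hit index 1
  5: stage result 33
  6: fold_scores: scanning 8 entries
Execution walk:
  screen_input([10, 11, 11, 10, 5, 12, 2, 2], 11) -> 1  [called from settle_round, line 9]
  settle_round([10, 11, 11, 10, 5, 12, 2, 2], 11) -> 3  [called from main, line 26]
  fold_scores([10, 11, 11, 10, 5, 12, 2, 2]) -> 63  [called from main, line 28]
Log line origins:
  1 — main, line 25
  2 — settle_round, line 8
  3 — screen_input, line 2
  4 — settle_round, line 10
  5 — main, line 27
  6 — fold_scores, line 15
  7 — fold_scores, line 19
  8 — main, line 29
A correct fix: line 12: replace `mid` with `slot`.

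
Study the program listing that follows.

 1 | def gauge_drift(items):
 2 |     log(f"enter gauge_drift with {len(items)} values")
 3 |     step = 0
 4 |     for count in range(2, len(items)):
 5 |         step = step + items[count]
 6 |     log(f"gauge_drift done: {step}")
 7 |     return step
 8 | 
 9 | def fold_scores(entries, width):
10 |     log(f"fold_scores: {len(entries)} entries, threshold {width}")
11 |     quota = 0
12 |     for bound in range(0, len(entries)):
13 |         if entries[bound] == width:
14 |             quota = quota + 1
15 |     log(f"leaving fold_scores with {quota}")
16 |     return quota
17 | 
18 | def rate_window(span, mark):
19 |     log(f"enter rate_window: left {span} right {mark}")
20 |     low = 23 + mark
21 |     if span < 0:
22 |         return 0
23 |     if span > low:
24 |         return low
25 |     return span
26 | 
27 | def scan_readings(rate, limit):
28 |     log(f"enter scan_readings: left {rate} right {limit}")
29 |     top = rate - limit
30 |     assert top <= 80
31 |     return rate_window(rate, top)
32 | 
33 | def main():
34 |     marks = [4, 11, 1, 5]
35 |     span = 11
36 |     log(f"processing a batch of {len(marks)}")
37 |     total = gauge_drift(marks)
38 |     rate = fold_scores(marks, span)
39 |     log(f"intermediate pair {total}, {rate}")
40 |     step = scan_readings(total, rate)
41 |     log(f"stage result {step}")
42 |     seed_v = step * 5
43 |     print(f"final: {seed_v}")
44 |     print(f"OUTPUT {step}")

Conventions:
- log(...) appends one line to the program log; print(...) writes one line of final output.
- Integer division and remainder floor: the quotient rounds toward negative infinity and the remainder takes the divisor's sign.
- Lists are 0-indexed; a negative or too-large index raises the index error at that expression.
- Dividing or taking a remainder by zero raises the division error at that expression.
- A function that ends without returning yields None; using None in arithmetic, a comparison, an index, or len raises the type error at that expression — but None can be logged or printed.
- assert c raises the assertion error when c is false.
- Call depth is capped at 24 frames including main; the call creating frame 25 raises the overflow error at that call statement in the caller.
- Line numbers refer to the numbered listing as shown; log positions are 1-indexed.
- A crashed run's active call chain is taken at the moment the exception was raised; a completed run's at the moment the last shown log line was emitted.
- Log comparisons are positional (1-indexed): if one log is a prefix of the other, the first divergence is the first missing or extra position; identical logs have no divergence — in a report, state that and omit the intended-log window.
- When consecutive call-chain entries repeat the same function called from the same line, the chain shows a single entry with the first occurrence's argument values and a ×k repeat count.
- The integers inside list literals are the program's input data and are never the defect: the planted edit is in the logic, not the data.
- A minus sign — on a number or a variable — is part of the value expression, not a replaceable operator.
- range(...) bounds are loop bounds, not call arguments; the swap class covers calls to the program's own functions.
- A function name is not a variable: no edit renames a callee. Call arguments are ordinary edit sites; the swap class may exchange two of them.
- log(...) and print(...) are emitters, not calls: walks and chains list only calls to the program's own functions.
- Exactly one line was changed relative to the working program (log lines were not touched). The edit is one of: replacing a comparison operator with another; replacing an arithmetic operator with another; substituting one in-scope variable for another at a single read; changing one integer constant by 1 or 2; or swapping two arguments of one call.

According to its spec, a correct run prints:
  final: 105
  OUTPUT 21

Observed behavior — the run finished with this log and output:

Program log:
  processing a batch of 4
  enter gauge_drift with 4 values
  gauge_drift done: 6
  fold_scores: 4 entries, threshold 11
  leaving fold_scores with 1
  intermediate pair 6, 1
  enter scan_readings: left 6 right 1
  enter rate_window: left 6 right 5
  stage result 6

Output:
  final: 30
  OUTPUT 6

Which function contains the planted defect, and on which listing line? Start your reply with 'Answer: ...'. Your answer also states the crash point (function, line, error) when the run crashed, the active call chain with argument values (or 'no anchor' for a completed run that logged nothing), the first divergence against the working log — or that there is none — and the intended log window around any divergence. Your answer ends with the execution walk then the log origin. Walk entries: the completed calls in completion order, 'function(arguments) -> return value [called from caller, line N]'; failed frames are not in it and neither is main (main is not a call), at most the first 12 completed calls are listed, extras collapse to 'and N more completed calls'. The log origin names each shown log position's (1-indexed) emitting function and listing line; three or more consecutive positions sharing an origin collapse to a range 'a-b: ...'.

Answer: the defect is in gauge_drift at line 4.
The tell: The log first diverges at position 3: the faulty run prints 'gauge_drift done: 6' where the working version prints 'gauge_drift done: 21'.
Call chain: main.
First divergence: position 3; shown 'gauge_drift done: 6' vs intended 'gauge_drift done: 21'.
Intended log window:
  1: processing a batch of 4
  2: enter gauge_drift with 4 values
  3: gauge_drift done: 21
  4: fold_scores: 4 entries, threshold 11
Execution walk:
  gauge_drift([4, 11, 1, 5]) -> 6  [called from main, line 37]
  fold_scores([4, 11, 1, 5], 11) -> 1  [called from main, line 38]
  rate_window(6, 5) -> 6  [called from scan_readings, line 31]
  scan_readings(6, 1) -> 6  [called from main, line 40]
Log line origins:
  1 — main, line 36
  2 — gauge_drift, line 2
  3 — gauge_drift, line 6
  4 — fold_scores, line 10
  5 — fold_scores, line 15
  6 — main, line 39
  7 — scan_readings, line 28
  8 — rate_window, line 19
  9 — main, line 41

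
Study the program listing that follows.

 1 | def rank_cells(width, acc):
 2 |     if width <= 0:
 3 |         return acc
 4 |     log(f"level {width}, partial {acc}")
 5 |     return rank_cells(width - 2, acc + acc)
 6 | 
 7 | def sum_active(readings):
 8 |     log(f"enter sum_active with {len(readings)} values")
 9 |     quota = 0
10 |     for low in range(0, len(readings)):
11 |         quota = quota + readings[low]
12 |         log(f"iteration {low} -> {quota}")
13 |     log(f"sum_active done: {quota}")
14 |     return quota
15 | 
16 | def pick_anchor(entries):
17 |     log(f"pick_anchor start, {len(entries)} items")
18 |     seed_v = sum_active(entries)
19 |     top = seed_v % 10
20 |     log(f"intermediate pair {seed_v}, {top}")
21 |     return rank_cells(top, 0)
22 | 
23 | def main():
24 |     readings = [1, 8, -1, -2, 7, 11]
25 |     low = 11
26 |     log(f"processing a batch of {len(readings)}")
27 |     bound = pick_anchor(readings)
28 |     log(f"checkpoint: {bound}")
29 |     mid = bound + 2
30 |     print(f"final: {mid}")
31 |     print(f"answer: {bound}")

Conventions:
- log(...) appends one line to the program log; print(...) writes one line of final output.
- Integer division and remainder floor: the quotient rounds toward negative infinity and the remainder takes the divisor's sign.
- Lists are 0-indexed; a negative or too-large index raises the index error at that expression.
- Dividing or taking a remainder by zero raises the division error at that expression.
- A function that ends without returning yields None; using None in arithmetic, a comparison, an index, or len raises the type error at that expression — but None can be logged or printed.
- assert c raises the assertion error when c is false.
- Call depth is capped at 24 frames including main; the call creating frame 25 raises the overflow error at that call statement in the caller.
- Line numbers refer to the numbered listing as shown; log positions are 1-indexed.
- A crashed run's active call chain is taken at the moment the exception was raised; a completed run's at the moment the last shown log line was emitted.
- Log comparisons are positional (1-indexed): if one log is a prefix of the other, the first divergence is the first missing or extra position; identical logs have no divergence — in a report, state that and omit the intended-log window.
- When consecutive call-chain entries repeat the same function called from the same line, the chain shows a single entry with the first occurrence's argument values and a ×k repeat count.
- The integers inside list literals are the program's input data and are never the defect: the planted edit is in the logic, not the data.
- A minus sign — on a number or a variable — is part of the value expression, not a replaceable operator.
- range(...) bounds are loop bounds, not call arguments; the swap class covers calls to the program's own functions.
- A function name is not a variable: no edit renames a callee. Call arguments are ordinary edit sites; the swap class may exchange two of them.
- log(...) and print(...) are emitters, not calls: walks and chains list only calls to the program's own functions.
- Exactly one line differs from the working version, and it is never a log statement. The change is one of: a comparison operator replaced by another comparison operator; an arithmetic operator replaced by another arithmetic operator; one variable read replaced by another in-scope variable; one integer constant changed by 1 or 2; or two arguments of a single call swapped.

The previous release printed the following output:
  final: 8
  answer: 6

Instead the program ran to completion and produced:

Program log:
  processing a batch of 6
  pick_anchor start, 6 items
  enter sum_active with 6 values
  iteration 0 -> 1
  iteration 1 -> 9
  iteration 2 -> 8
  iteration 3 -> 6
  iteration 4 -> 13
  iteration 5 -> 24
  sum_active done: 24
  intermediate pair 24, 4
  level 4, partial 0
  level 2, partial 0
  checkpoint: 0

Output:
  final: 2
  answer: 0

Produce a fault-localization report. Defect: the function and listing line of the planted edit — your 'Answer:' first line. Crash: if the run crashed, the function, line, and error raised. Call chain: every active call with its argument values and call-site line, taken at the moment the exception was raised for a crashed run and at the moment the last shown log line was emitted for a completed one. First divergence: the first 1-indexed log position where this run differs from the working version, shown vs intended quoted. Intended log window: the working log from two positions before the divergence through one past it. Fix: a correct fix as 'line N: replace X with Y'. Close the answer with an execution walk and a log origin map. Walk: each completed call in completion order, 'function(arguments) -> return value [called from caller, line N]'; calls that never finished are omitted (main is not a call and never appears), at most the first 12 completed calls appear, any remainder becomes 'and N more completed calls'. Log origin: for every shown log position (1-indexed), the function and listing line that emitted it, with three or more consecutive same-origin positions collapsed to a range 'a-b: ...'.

Answer: the defect is in rank_cells at line 5.
The tell: Log line 13 is where behavior first shows: 'level 2, partial 0' appears instead of 'level 2, partial 4'.
Call chain: main.
First divergence: position 13 — shown 'level 2, partial 0', intended 'level 2, partial 4'.
Intended log window:
  11: intermediate pair 24, 4
  12: level 4, partial 0
  13: level 2, partial 4
  14: checkpoint: 6
Execution walk:
  sum_active([1, 8, -1, -2, 7, 11]) -> 24  [called from pick_anchor, line 18]
  rank_cells(0, 0) -> 0  [called from rank_cells, line 5]
  rank_cells(2, 0) -> 0  [called from rank_cells, line 5]
  rank_cells(4, 0) -> 0  [called from pick_anchor, line 21]
  pick_anchor([1, 8, -1, -2, 7, 11]) -> 0  [called from main, line 27]
Log origin:
  1: from main, line 26
  2: from pick_anchor, line 17
  3: from sum_active, line 8
  4-9: from sum_active, line 12
  10: from sum_active, line 13
  11: from pick_anchor, line 20
  12: from rank_cells, line 4
  13: from rank_cells, line 4
  14: from main, line 28
A correct fix: line 5: replace `acc + acc` with `acc + width`.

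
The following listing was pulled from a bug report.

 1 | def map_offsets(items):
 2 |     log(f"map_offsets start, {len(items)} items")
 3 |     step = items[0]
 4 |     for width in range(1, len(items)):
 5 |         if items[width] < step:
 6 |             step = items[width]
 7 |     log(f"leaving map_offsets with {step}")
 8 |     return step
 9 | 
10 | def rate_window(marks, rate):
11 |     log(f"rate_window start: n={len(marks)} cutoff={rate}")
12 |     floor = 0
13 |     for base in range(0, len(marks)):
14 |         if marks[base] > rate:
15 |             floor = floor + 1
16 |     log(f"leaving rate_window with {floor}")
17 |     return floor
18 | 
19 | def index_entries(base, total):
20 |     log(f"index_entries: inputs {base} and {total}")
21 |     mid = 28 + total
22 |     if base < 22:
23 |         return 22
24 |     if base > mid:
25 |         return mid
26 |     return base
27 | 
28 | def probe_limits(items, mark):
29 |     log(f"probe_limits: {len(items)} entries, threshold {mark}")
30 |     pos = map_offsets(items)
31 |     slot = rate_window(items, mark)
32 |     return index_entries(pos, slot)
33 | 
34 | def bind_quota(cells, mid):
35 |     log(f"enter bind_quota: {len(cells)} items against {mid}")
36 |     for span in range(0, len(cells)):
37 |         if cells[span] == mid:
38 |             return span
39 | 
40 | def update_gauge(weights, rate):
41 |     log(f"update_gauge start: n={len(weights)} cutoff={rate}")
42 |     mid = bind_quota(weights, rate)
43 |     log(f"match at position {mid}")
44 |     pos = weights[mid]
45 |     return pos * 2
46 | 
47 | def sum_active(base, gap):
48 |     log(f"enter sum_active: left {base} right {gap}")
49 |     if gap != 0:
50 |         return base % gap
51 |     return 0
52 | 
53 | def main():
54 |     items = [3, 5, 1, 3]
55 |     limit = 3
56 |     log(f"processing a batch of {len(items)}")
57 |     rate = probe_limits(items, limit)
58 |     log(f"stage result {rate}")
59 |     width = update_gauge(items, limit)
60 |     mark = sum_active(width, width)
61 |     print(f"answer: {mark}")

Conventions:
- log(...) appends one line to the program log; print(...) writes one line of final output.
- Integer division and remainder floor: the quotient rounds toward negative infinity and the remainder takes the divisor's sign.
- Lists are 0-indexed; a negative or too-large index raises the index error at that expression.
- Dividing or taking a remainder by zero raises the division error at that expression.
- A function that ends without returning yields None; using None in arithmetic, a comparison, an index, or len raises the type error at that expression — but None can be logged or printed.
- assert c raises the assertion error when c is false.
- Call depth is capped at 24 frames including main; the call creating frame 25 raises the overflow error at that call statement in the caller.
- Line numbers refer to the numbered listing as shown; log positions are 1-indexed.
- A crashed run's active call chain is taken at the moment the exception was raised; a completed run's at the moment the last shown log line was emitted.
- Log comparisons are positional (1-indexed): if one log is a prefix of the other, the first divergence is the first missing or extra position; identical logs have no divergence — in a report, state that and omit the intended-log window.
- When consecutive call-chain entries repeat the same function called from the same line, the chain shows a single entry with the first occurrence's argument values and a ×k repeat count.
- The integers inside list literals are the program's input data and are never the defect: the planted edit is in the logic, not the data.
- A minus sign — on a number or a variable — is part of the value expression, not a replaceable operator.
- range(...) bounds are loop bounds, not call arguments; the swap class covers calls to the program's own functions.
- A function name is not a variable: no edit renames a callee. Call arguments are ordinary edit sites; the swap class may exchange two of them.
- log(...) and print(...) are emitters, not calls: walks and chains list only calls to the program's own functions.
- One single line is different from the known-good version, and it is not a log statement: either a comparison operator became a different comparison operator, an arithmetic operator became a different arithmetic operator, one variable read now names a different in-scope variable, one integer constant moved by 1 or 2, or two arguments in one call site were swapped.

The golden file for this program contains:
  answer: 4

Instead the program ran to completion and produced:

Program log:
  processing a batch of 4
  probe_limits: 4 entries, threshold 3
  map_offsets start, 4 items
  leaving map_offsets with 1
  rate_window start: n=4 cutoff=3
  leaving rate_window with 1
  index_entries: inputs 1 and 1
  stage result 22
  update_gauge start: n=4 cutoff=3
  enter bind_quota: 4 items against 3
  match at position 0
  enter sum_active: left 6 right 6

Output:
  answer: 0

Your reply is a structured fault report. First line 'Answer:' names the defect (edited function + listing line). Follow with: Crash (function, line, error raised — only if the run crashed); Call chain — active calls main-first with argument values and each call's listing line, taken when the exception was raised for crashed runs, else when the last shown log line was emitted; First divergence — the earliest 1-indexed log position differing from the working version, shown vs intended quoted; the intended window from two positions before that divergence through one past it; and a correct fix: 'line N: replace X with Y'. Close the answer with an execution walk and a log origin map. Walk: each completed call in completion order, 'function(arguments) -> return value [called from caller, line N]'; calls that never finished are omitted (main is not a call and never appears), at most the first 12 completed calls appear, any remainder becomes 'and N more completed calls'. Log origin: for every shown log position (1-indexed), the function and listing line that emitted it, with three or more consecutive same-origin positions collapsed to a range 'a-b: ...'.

Answer: the defect is in main at line 60.
Key observation: Log line 12 is where behavior first shows: 'enter sum_active: left 6 right 6' appears instead of 'enter sum_active: left 22 right 6'.
Call chain: main -> sum_active(6, 6) (called at line 60).
First divergence: position 12; shown 'enter sum_active: left 6 right 6' vs intended 'enter sum_active: left 22 right 6'.
Intended log window:
  10: enter bind_quota: 4 items against 3
  11: match at position 0
  12: enter sum_active: left 22 right 6
Execution walk:
  map_offsets([3, 5, 1, 3]) -> 1  [called from probe_limits, line 30]
  rate_window([3, 5, 1, 3], 3) -> 1  [called from probe_limits, line 31]
  index_entries(1, 1) -> 22  [called from probe_limits, line 32]
  probe_limits([3, 5, 1, 3], 3) -> 22  [called from main, line 57]
  bind_quota([3, 5, 1, 3], 3) -> 0  [called from update_gauge, line 42]
  update_gauge([3, 5, 1, 3], 3) -> 6  [called from main, line 59]
  sum_active(6, 6) -> 0  [called from main, line 60]
Log origin:
  1: emitted by main (line 56)
  2: emitted by probe_limits (line 29)
  3: emitted by map_offsets (line 2)
  4: emitted by map_offsets (line 7)
  5: emitted by rate_window (line 11)
  6: emitted by rate_window (line 16)
  7: emitted by index_entries (line 20)
  8: emitted by main (line 58)
  9: emitted by update_gauge (line 41)
  10: emitted by bind_quota (line 35)
  11: emitted by update_gauge (line 43)
  12: emitted by sum_active (line 48)
A correct fix: line 60: replace `sum_active(width, width)` with `sum_active(rate, width)`.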